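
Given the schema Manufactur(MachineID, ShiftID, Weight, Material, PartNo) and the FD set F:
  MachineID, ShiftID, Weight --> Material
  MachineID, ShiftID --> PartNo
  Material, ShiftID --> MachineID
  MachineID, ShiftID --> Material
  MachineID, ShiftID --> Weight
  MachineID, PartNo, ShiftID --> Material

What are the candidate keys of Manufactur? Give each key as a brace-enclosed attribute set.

{MachineID, ShiftID}, {Material, ShiftID}

No FD produces {ShiftID}, so it must be in every candidate key.
{MachineID, ShiftID}⁺ = {MachineID, Material, PartNo, ShiftID, Weight} — all of the relation — so {MachineID, ShiftID} is a candidate key.
{Material, ShiftID}⁺ = {MachineID, Material, PartNo, ShiftID, Weight} — all of the relation — so {Material, ShiftID} is a candidate key.
No proper subset of any of these is a key, and no other minimal superkey exists.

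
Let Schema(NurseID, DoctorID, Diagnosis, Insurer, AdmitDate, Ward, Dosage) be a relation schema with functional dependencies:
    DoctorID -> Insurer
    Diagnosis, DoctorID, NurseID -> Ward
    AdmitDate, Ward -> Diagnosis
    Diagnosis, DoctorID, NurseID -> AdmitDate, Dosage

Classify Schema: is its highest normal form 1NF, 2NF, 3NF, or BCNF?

1NF

Candidate keys: {AdmitDate, DoctorID, NurseID, Ward}, {Diagnosis, DoctorID, NurseID}. Prime attributes: {AdmitDate, Diagnosis, DoctorID, NurseID, Ward}.
DoctorID -> Insurer breaks BCNF: {DoctorID}⁺ = {DoctorID, Insurer}, so {DoctorID} is not a superkey.
Because {Insurer} is non-prime and the left side of DoctorID -> Insurer is not a superkey, the relation is not in 3NF.
{DoctorID} is a proper subset of the key {Diagnosis, DoctorID, NurseID}, and {DoctorID}⁺ contains the non-prime attribute {Insurer} — a partial dependency, so 2NF is violated.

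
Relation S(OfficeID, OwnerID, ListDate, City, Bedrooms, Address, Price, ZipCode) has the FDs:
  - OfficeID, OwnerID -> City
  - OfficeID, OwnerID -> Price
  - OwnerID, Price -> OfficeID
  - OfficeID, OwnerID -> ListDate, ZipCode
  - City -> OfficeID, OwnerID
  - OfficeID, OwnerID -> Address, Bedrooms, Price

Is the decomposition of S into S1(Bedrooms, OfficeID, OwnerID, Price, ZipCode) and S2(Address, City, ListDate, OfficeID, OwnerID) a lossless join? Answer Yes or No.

Yes

The shared attributes are {OfficeID, OwnerID} and {OfficeID, OwnerID}⁺ = {Address, Bedrooms, City, ListDate, OfficeID, OwnerID, Price, ZipCode}.
Since S1 ⊆ {Address, Bedrooms, City, ListDate, OfficeID, OwnerID, Price, ZipCode}, the intersection is a superkey of S1; the decomposition is lossless.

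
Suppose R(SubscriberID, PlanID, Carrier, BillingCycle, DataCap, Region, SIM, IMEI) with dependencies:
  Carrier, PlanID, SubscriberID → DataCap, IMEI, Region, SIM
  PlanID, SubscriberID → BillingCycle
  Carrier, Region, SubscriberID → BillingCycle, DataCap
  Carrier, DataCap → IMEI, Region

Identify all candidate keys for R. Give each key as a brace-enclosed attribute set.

{Carrier, PlanID, SubscriberID}

No FD produces {Carrier, PlanID, SubscriberID}, so they must be in every candidate key.
Closure of {Carrier, PlanID, SubscriberID} is {BillingCycle, Carrier, DataCap, IMEI, PlanID, Region, SIM, SubscriberID}, the whole schema; {Carrier, PlanID, SubscriberID} is a candidate key.
Every other attribute set either contains this one or has a smaller closure.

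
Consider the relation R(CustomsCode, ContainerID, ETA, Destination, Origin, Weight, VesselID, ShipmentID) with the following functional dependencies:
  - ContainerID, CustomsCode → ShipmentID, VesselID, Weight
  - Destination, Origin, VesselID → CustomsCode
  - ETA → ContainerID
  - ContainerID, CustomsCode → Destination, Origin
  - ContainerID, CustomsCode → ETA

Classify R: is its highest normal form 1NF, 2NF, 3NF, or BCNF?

3NF

Candidate keys: {ContainerID, CustomsCode}, {ContainerID, Destination, Origin, VesselID}, {CustomsCode, ETA}, {Destination, ETA, Origin, VesselID}. Prime attributes: {ContainerID, CustomsCode, Destination, ETA, Origin, VesselID}.
For Destination, Origin, VesselID → CustomsCode we have {Destination, Origin, VesselID}⁺ = {CustomsCode, Destination, Origin, VesselID}; {Destination, Origin, VesselID} is not a superkey, so BCNF fails.
Its right-hand attributes {CustomsCode} are all prime, as are those of every other non-superkey FD — the relation is in 3NF.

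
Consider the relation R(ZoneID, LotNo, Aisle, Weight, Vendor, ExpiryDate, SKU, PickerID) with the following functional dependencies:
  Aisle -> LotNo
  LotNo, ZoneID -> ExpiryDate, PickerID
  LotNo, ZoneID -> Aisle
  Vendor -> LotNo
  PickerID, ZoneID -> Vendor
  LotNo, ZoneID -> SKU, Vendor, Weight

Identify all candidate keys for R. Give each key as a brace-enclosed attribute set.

Attributes never on any right-hand side: {ZoneID} — every candidate key must contain it.
Closure of {Aisle, ZoneID} is {Aisle, ExpiryDate, LotNo, PickerID, SKU, Vendor, Weight, ZoneID}, the whole schema; {Aisle, ZoneID} is a candidate key.
Closure of {LotNo, ZoneID} is {Aisle, ExpiryDate, LotNo, PickerID, SKU, Vendor, Weight, ZoneID}, the whole schema; {LotNo, ZoneID} is a candidate key.
Closure of {PickerID, ZoneID} is {Aisle, ExpiryDate, LotNo, PickerID, SKU, Vendor, Weight, ZoneID}, the whole schema; {PickerID, ZoneID} is a candidate key.
Closure of {Vendor, ZoneID} is {Aisle, ExpiryDate, LotNo, PickerID, SKU, Vendor, Weight, ZoneID}, the whole schema; {Vendor, ZoneID} is a candidate key.
No proper subset of any of these is a key, and no other minimal superkey exists.

{Aisle, ZoneID}, {LotNo, ZoneID}, {PickerID, ZoneID}, {Vendor, ZoneID}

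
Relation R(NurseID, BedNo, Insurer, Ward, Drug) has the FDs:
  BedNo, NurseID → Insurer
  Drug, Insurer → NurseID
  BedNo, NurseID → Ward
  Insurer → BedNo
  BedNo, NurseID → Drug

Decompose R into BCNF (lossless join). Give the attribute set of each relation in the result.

Candidate keys of the original relation: {BedNo, NurseID}, {Drug, Insurer}, {Insurer, NurseID}.
{BedNo, Drug, Insurer, NurseID, Ward}: {Insurer} determines {BedNo, Insurer} here but is not a superkey — split on Insurer → BedNo, giving {BedNo, Insurer} and {Drug, Insurer, NurseID, Ward}.
{BedNo, Insurer} has no BCNF violation.
{Drug, Insurer, NurseID, Ward} has no BCNF violation.

{BedNo, Insurer}; {Drug, Insurer, NurseID, Ward}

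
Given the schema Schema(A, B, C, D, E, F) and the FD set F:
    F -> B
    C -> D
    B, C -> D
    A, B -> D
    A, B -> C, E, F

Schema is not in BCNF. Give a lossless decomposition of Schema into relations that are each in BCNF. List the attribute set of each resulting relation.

Candidate keys of the original relation: {A, B}, {A, F}.
In {A, B, C, D, E, F}, {F} is not a superkey ({F}⁺ restricted to this set is {B, F}), so split on F -> B into {B, F} and {A, C, D, E, F}.
{B, F} is in BCNF.
In {A, C, D, E, F}, {C} is not a superkey ({C}⁺ restricted to this set is {C, D}), so split on C -> D into {C, D} and {A, C, E, F}.
{C, D} is in BCNF.
{A, C, E, F} is in BCNF.

{A, C, E, F}; {B, F}; {C, D}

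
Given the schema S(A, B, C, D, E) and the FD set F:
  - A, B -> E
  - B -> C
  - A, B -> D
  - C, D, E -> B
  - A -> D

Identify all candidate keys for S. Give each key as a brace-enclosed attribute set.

{A} never appears on the right of any FD, so every key must include it.
{A, B}⁺ = {A, B, C, D, E}, which is every attribute, so {A, B} is a candidate key.
{A, C, E}⁺ = {A, B, C, D, E}, which is every attribute, so {A, C, E} is a candidate key.
No proper subset of any of these is a key, and no other minimal superkey exists.

{A, B}, {A, C, E}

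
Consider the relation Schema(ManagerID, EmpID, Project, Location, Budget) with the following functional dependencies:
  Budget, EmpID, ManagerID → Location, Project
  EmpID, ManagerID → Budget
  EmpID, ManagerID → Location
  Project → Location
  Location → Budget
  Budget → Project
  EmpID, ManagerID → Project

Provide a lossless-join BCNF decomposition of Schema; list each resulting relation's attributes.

Candidate key of the original relation: {EmpID, ManagerID}.
In {Budget, EmpID, Location, ManagerID, Project}, {Project} is not a superkey ({Project}⁺ restricted to this set is {Budget, Location, Project}), so split on Project → Budget, Location into {Budget, Location, Project} and {EmpID, ManagerID, Project}.
{Budget, Location, Project} has no BCNF violation.
{EmpID, ManagerID, Project} has no BCNF violation.

{Budget, Location, Project}; {EmpID, ManagerID, Project}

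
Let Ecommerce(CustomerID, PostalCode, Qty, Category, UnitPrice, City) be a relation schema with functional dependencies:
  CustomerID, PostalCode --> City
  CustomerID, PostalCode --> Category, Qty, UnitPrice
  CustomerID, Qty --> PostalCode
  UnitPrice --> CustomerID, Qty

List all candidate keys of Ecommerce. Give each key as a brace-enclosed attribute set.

Closure of {UnitPrice} is {Category, City, CustomerID, PostalCode, Qty, UnitPrice}, the whole schema; {UnitPrice} is a candidate key.
Closure of {CustomerID, PostalCode} is {Category, City, CustomerID, PostalCode, Qty, UnitPrice}, the whole schema; {CustomerID, PostalCode} is a candidate key.
Closure of {CustomerID, Qty} is {Category, City, CustomerID, PostalCode, Qty, UnitPrice}, the whole schema; {CustomerID, Qty} is a candidate key.
These are minimal and exhaustive — every other superkey contains one of them.

{CustomerID, PostalCode}, {CustomerID, Qty}, {UnitPrice}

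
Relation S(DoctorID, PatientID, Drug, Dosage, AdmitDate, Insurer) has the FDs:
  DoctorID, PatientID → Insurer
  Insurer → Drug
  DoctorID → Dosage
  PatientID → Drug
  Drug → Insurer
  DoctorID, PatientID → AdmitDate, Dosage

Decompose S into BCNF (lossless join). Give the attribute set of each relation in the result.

{AdmitDate, DoctorID, PatientID}; {DoctorID, Dosage}; {Drug, Insurer}; {Insurer, PatientID}

Candidate key of the original relation: {DoctorID, PatientID}.
Within {AdmitDate, DoctorID, Dosage, Drug, Insurer, PatientID}: {Insurer}⁺ ∩ {AdmitDate, DoctorID, Dosage, Drug, Insurer, PatientID} = {Drug, Insurer}, not the whole set, so Insurer → Drug violates BCNF; decompose into {Drug, Insurer} and {AdmitDate, DoctorID, Dosage, Insurer, PatientID}.
{Drug, Insurer} has no BCNF violation.
Within {AdmitDate, DoctorID, Dosage, Insurer, PatientID}: {DoctorID}⁺ ∩ {AdmitDate, DoctorID, Dosage, Insurer, PatientID} = {DoctorID, Dosage}, not the whole set, so DoctorID → Dosage violates BCNF; decompose into {DoctorID, Dosage} and {AdmitDate, DoctorID, Insurer, PatientID}.
{DoctorID, Dosage} has no BCNF violation.
Within {AdmitDate, DoctorID, Insurer, PatientID}: {PatientID}⁺ ∩ {AdmitDate, DoctorID, Insurer, PatientID} = {Insurer, PatientID}, not the whole set, so PatientID → Insurer violates BCNF; decompose into {Insurer, PatientID} and {AdmitDate, DoctorID, PatientID}.
{Insurer, PatientID} has no BCNF violation.
{AdmitDate, DoctorID, PatientID} has no BCNF violation.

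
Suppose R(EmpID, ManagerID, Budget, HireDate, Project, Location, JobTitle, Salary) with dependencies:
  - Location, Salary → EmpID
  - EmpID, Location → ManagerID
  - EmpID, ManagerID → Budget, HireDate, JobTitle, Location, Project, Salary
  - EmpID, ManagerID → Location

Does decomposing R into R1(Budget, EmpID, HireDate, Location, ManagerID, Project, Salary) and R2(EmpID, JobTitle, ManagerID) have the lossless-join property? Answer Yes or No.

The shared attributes are {EmpID, ManagerID} and {EmpID, ManagerID}⁺ = {Budget, EmpID, HireDate, JobTitle, Location, ManagerID, Project, Salary}.
Since R1 ⊆ {Budget, EmpID, HireDate, JobTitle, Location, ManagerID, Project, Salary}, the intersection is a superkey of R1; the decomposition is lossless.

Yes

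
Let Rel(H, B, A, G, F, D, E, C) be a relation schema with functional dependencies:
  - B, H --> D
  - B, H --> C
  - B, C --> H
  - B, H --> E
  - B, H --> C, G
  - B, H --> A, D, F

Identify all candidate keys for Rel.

No FD produces {B}, so it must be in every candidate key.
Closure of {B, C} is {A, B, C, D, E, F, G, H}, the whole schema; {B, C} is a candidate key.
Closure of {B, H} is {A, B, C, D, E, F, G, H}, the whole schema; {B, H} is a candidate key.
Any other superkey properly contains one of these, so there are no further candidate keys.

{B, C}, {B, H}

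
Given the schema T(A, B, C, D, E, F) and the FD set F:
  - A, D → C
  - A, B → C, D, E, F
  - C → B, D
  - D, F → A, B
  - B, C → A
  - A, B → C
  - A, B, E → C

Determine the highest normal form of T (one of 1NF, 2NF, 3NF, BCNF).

BCNF

Candidate keys: {A, B}, {A, D}, {C}, {D, F}. Prime attributes: {A, B, C, D, F}.
The left-hand side of every FD is a superkey, so BCNF is satisfied.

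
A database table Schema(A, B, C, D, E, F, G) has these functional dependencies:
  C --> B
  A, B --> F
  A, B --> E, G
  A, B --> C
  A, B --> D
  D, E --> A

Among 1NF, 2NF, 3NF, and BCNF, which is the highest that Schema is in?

Candidate keys: {A, B}, {A, C}, {B, D, E}, {C, D, E}. Prime attributes: {A, B, C, D, E}.
C --> B: {C}⁺ = {B, C}, which is not all of the attributes, so the left side is not a superkey — BCNF is violated.
But every attribute on its right side ({B}) is prime, and the same holds for every other non-superkey FD, so 3NF still holds.

3NF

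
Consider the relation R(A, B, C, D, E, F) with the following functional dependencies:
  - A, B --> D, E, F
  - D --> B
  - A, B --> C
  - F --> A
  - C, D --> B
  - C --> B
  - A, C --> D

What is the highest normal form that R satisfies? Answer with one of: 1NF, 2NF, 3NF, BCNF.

3NF

Candidate keys: {A, B}, {A, C}, {A, D}, {B, F}, {C, F}, {D, F}. Prime attributes: {A, B, C, D, F}.
D --> B: {D}⁺ = {B, D}, which is not all of the attributes, so the left side is not a superkey — BCNF is violated.
Its right-hand attributes {B} are all prime, as are those of every other non-superkey FD — the relation is in 3NF.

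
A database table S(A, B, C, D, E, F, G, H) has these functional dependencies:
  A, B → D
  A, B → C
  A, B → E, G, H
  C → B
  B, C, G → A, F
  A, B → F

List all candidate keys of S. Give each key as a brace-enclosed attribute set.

{A, B} is a candidate key since {A, B}⁺ = {A, B, C, D, E, F, G, H} covers every attribute.
{A, C} is a candidate key since {A, C}⁺ = {A, B, C, D, E, F, G, H} covers every attribute.
{C, G} is a candidate key since {C, G}⁺ = {A, B, C, D, E, F, G, H} covers every attribute.
These are minimal and exhaustive — every other superkey contains one of them.

{A, B}, {A, C}, {C, G}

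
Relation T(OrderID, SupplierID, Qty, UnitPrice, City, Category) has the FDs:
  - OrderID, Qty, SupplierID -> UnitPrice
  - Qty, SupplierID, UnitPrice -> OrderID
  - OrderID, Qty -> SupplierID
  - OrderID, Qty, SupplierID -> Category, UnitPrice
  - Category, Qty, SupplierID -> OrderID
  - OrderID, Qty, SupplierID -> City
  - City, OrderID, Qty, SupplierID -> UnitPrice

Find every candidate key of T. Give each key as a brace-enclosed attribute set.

{Category, Qty, SupplierID}, {OrderID, Qty}, {Qty, SupplierID, UnitPrice}

{Qty} never appears on the right of any FD, so every key must include it.
{OrderID, Qty}⁺ = {Category, City, OrderID, Qty, SupplierID, UnitPrice} — all of the relation — so {OrderID, Qty} is a candidate key.
{Category, Qty, SupplierID}⁺ = {Category, City, OrderID, Qty, SupplierID, UnitPrice} — all of the relation — so {Category, Qty, SupplierID} is a candidate key.
{Qty, SupplierID, UnitPrice}⁺ = {Category, City, OrderID, Qty, SupplierID, UnitPrice} — all of the relation — so {Qty, SupplierID, UnitPrice} is a candidate key.
No proper subset of any of these is a key, and no other minimal superkey exists.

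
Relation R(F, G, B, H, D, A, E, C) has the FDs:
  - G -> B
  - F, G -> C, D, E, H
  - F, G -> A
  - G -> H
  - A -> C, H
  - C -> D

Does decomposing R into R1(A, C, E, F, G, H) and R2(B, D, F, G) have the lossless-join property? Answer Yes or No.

R1 ∩ R2 = {F, G}; its closure under F is {A, B, C, D, E, F, G, H}.
This includes all of R1, so the common attributes are a superkey of R1 — the join is lossless.

Yes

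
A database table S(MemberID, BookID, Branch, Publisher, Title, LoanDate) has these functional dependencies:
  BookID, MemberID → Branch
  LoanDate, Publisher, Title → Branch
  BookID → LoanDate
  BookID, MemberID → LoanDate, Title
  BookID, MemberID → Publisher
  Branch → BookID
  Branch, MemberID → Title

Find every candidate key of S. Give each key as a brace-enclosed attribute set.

{BookID, MemberID}, {Branch, MemberID}, {LoanDate, MemberID, Publisher, Title}

No FD produces {MemberID}, so it must be in every candidate key.
Closure of {BookID, MemberID} is {BookID, Branch, LoanDate, MemberID, Publisher, Title}, the whole schema; {BookID, MemberID} is a candidate key.
Closure of {Branch, MemberID} is {BookID, Branch, LoanDate, MemberID, Publisher, Title}, the whole schema; {Branch, MemberID} is a candidate key.
Closure of {LoanDate, MemberID, Publisher, Title} is {BookID, Branch, LoanDate, MemberID, Publisher, Title}, the whole schema; {LoanDate, MemberID, Publisher, Title} is a candidate key.
These are minimal and exhaustive — every other superkey contains one of them.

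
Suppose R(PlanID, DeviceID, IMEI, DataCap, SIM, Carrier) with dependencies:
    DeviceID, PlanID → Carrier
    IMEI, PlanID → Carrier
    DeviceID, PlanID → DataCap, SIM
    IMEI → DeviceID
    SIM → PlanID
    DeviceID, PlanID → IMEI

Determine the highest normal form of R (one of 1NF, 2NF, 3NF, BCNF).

Candidate keys: {DeviceID, PlanID}, {DeviceID, SIM}, {IMEI, PlanID}, {IMEI, SIM}. Prime attributes: {DeviceID, IMEI, PlanID, SIM}.
IMEI → DeviceID: {IMEI}⁺ = {DeviceID, IMEI}, which is not all of the attributes, so the left side is not a superkey — BCNF is violated.
Its right-hand attributes {DeviceID} are all prime, as are those of every other non-superkey FD — the relation is in 3NF.

3NF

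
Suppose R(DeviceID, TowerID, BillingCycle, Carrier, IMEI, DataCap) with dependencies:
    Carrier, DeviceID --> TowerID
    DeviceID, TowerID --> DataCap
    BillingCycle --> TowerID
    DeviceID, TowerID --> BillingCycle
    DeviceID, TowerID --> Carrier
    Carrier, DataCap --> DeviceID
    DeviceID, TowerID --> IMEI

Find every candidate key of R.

{BillingCycle, DeviceID}, {Carrier, DataCap}, {Carrier, DeviceID}, {DeviceID, TowerID}

{BillingCycle, DeviceID} is a candidate key since {BillingCycle, DeviceID}⁺ = {BillingCycle, Carrier, DataCap, DeviceID, IMEI, TowerID} covers every attribute.
{Carrier, DataCap} is a candidate key since {Carrier, DataCap}⁺ = {BillingCycle, Carrier, DataCap, DeviceID, IMEI, TowerID} covers every attribute.
{Carrier, DeviceID} is a candidate key since {Carrier, DeviceID}⁺ = {BillingCycle, Carrier, DataCap, DeviceID, IMEI, TowerID} covers every attribute.
{DeviceID, TowerID} is a candidate key since {DeviceID, TowerID}⁺ = {BillingCycle, Carrier, DataCap, DeviceID, IMEI, TowerID} covers every attribute.
No proper subset of any of these is a key, and no other minimal superkey exists.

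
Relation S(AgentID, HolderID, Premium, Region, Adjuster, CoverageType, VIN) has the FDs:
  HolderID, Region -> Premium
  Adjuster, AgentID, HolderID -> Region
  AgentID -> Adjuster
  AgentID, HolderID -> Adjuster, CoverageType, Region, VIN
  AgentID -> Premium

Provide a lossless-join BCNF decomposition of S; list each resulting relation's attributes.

{Adjuster, AgentID}; {AgentID, CoverageType, HolderID, Region, VIN}; {HolderID, Premium, Region}

Candidate key of the original relation: {AgentID, HolderID}.
{Adjuster, AgentID, CoverageType, HolderID, Premium, Region, VIN}: {HolderID, Region} determines {HolderID, Premium, Region} here but is not a superkey — split on HolderID, Region -> Premium, giving {HolderID, Premium, Region} and {Adjuster, AgentID, CoverageType, HolderID, Region, VIN}.
{HolderID, Premium, Region}: every determinant is a superkey — BCNF.
{Adjuster, AgentID, CoverageType, HolderID, Region, VIN}: {AgentID} determines {Adjuster, AgentID} here but is not a superkey — split on AgentID -> Adjuster, giving {Adjuster, AgentID} and {AgentID, CoverageType, HolderID, Region, VIN}.
{Adjuster, AgentID}: every determinant is a superkey — BCNF.
{AgentID, CoverageType, HolderID, Region, VIN}: every determinant is a superkey — BCNF.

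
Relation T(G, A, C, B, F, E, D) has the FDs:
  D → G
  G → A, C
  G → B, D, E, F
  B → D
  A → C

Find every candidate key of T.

Closure of {B} is {A, B, C, D, E, F, G}, the whole schema; {B} is a candidate key.
Closure of {D} is {A, B, C, D, E, F, G}, the whole schema; {D} is a candidate key.
Closure of {G} is {A, B, C, D, E, F, G}, the whole schema; {G} is a candidate key.
These are minimal and exhaustive — every other superkey contains one of them.

{B}, {D}, {G}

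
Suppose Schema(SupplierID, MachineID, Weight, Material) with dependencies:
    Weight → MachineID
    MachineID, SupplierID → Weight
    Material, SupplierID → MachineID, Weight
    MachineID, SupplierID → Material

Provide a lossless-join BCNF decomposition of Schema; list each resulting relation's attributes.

Candidate keys of the original relation: {MachineID, SupplierID}, {Material, SupplierID}, {SupplierID, Weight}.
Within {MachineID, Material, SupplierID, Weight}: {Weight}⁺ ∩ {MachineID, Material, SupplierID, Weight} = {MachineID, Weight}, not the whole set, so Weight → MachineID violates BCNF; decompose into {MachineID, Weight} and {Material, SupplierID, Weight}.
{MachineID, Weight} has no BCNF violation.
{Material, SupplierID, Weight} has no BCNF violation.

{MachineID, Weight}; {Material, SupplierID, Weight}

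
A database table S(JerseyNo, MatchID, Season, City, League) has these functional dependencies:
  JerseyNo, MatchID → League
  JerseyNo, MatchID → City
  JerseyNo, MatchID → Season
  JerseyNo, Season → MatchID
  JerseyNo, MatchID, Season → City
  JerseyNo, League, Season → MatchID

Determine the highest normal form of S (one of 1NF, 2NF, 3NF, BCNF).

BCNF

Candidate keys: {JerseyNo, MatchID}, {JerseyNo, Season}. Prime attributes: {JerseyNo, MatchID, Season}.
The left-hand side of every FD is a superkey, so BCNF is satisfied.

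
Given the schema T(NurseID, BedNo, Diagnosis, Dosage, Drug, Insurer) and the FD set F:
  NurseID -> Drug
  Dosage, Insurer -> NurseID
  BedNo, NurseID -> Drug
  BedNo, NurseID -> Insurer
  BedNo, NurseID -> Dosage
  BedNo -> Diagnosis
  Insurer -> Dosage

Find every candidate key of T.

{BedNo, Insurer}, {BedNo, NurseID}

{BedNo} never appears on the right of any FD, so every key must include it.
{BedNo, Insurer}⁺ = {BedNo, Diagnosis, Dosage, Drug, Insurer, NurseID}, which is every attribute, so {BedNo, Insurer} is a candidate key.
{BedNo, NurseID}⁺ = {BedNo, Diagnosis, Dosage, Drug, Insurer, NurseID}, which is every attribute, so {BedNo, NurseID} is a candidate key.
No proper subset of any of these is a key, and no other minimal superkey exists.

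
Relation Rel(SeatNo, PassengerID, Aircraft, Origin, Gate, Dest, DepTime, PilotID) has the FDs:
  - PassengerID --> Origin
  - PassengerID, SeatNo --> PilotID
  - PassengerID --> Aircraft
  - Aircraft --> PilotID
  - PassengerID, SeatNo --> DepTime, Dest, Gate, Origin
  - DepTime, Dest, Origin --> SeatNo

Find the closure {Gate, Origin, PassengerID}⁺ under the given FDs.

{Aircraft, Gate, Origin, PassengerID, PilotID}

Start with {Gate, Origin, PassengerID}.
PassengerID --> Aircraft applies; add {Aircraft} → now {Aircraft, Gate, Origin, PassengerID}.
Aircraft --> PilotID applies; add {PilotID} → now {Aircraft, Gate, Origin, PassengerID, PilotID}.
No further FD applies.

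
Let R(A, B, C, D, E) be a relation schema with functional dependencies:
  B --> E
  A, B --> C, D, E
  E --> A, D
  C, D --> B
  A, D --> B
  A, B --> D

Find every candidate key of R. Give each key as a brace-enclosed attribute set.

{B}⁺ = {A, B, C, D, E}, which is every attribute, so {B} is a candidate key.
{E}⁺ = {A, B, C, D, E}, which is every attribute, so {E} is a candidate key.
{A, D}⁺ = {A, B, C, D, E}, which is every attribute, so {A, D} is a candidate key.
{C, D}⁺ = {A, B, C, D, E}, which is every attribute, so {C, D} is a candidate key.
No proper subset of any of these is a key, and no other minimal superkey exists.

{A, D}, {B}, {C, D}, {E}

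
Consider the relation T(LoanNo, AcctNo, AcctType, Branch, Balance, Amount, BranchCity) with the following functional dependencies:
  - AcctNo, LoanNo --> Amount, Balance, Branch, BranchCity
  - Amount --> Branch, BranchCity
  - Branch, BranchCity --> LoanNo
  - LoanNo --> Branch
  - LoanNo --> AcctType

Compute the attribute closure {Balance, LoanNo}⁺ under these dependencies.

Start with {Balance, LoanNo}.
LoanNo --> Branch applies; add {Branch} → now {Balance, Branch, LoanNo}.
LoanNo --> AcctType applies; add {AcctType} → now {AcctType, Balance, Branch, LoanNo}.
No further FD applies.

{AcctType, Balance, Branch, LoanNo}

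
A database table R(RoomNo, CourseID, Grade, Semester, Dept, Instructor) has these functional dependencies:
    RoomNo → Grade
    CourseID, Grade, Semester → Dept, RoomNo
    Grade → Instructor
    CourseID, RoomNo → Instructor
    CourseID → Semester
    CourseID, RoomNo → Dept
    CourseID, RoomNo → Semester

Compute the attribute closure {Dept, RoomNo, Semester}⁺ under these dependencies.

Start with {Dept, RoomNo, Semester}.
RoomNo → Grade applies; add {Grade} → now {Dept, Grade, RoomNo, Semester}.
Grade → Instructor applies; add {Instructor} → now {Dept, Grade, Instructor, RoomNo, Semester}.
No further FD applies.

{Dept, Grade, Instructor, RoomNo, Semester}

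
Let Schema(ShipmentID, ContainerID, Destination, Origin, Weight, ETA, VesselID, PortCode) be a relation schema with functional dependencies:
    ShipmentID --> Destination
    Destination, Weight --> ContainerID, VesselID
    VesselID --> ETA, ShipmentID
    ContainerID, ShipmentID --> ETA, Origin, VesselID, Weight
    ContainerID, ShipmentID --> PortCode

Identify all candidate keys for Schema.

{ContainerID, ShipmentID}, {ContainerID, VesselID}, {Destination, Weight}, {ShipmentID, Weight}, {VesselID, Weight}

{ContainerID, ShipmentID}⁺ = {ContainerID, Destination, ETA, Origin, PortCode, ShipmentID, VesselID, Weight}, which is every attribute, so {ContainerID, ShipmentID} is a candidate key.
{ContainerID, VesselID}⁺ = {ContainerID, Destination, ETA, Origin, PortCode, ShipmentID, VesselID, Weight}, which is every attribute, so {ContainerID, VesselID} is a candidate key.
{Destination, Weight}⁺ = {ContainerID, Destination, ETA, Origin, PortCode, ShipmentID, VesselID, Weight}, which is every attribute, so {Destination, Weight} is a candidate key.
{ShipmentID, Weight}⁺ = {ContainerID, Destination, ETA, Origin, PortCode, ShipmentID, VesselID, Weight}, which is every attribute, so {ShipmentID, Weight} is a candidate key.
{VesselID, Weight}⁺ = {ContainerID, Destination, ETA, Origin, PortCode, ShipmentID, VesselID, Weight}, which is every attribute, so {VesselID, Weight} is a candidate key.
No proper subset of any of these is a key, and no other minimal superkey exists.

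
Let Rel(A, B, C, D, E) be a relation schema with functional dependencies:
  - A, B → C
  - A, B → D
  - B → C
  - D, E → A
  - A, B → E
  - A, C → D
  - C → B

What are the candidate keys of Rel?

{A, B}, {A, C}, {B, D, E}, {C, D, E}

{A, B}⁺ = {A, B, C, D, E} — all of the relation — so {A, B} is a candidate key.
{A, C}⁺ = {A, B, C, D, E} — all of the relation — so {A, C} is a candidate key.
{B, D, E}⁺ = {A, B, C, D, E} — all of the relation — so {B, D, E} is a candidate key.
{C, D, E}⁺ = {A, B, C, D, E} — all of the relation — so {C, D, E} is a candidate key.
Any other superkey properly contains one of these, so there are no further candidate keys.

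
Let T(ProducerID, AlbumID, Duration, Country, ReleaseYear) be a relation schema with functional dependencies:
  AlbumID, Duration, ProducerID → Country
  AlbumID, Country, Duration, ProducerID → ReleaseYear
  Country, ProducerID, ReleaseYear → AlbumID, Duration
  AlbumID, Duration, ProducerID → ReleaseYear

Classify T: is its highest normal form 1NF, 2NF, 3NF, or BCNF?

Candidate keys: {AlbumID, Duration, ProducerID}, {Country, ProducerID, ReleaseYear}. Prime attributes: {AlbumID, Country, Duration, ProducerID, ReleaseYear}.
Every FD has a superkey on the left, so the relation is in BCNF.

BCNF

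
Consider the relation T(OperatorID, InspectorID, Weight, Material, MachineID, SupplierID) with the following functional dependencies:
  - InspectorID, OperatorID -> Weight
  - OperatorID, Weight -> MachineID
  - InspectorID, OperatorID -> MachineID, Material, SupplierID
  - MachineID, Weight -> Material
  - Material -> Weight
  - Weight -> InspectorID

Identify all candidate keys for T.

Attributes never on any right-hand side: {OperatorID} — every candidate key must contain it.
Closure of {InspectorID, OperatorID} is {InspectorID, MachineID, Material, OperatorID, SupplierID, Weight}, the whole schema; {InspectorID, OperatorID} is a candidate key.
Closure of {Material, OperatorID} is {InspectorID, MachineID, Material, OperatorID, SupplierID, Weight}, the whole schema; {Material, OperatorID} is a candidate key.
Closure of {OperatorID, Weight} is {InspectorID, MachineID, Material, OperatorID, SupplierID, Weight}, the whole schema; {OperatorID, Weight} is a candidate key.
No proper subset of any of these is a key, and no other minimal superkey exists.

{InspectorID, OperatorID}, {Material, OperatorID}, {OperatorID, Weight}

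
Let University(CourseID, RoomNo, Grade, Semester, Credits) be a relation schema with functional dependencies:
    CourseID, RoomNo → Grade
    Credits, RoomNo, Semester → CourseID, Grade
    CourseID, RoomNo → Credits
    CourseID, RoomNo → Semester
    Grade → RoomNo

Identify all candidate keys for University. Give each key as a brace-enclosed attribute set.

{CourseID, Grade}, {CourseID, RoomNo}, {Credits, Grade, Semester}, {Credits, RoomNo, Semester}

Closure of {CourseID, Grade} is {CourseID, Credits, Grade, RoomNo, Semester}, the whole schema; {CourseID, Grade} is a candidate key.
Closure of {CourseID, RoomNo} is {CourseID, Credits, Grade, RoomNo, Semester}, the whole schema; {CourseID, RoomNo} is a candidate key.
Closure of {Credits, Grade, Semester} is {CourseID, Credits, Grade, RoomNo, Semester}, the whole schema; {Credits, Grade, Semester} is a candidate key.
Closure of {Credits, RoomNo, Semester} is {CourseID, Credits, Grade, RoomNo, Semester}, the whole schema; {Credits, RoomNo, Semester} is a candidate key.
These are minimal and exhaustive — every other superkey contains one of them.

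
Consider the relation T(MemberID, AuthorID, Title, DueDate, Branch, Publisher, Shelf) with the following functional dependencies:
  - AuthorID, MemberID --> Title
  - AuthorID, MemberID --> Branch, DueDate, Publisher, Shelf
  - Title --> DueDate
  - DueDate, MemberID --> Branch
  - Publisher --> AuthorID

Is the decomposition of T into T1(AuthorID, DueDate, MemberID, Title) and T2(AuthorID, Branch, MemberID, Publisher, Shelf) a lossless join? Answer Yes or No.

T1 ∩ T2 = {AuthorID, MemberID}; its closure under F is {AuthorID, Branch, DueDate, MemberID, Publisher, Shelf, Title}.
Since T1 ⊆ {AuthorID, Branch, DueDate, MemberID, Publisher, Shelf, Title}, the intersection is a superkey of T1; the decomposition is lossless.

Yes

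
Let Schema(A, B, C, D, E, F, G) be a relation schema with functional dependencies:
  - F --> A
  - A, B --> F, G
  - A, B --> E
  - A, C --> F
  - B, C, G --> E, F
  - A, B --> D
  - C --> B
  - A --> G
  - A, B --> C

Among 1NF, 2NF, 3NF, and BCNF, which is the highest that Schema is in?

3NF

Candidate keys: {A, B}, {A, C}, {B, F}, {C, F}, {C, G}. Prime attributes: {A, B, C, F, G}.
F --> A: {F}⁺ = {A, F, G}, which is not all of the attributes, so the left side is not a superkey — BCNF is violated.
Its right-hand attributes {A} are all prime, as are those of every other non-superkey FD — the relation is in 3NF.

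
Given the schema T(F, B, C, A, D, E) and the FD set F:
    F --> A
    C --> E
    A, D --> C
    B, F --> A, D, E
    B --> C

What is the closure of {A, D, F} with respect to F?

{A, C, D, E, F}

Start with {A, D, F}.
A, D --> C applies; add {C} → now {A, C, D, F}.
C --> E applies; add {E} → now {A, C, D, E, F}.
No further FD applies.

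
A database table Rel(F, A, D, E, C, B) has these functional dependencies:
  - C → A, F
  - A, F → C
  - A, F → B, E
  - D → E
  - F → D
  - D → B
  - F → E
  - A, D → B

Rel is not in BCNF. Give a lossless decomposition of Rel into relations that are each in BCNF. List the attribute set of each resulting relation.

{A, C, F}; {B, D, E}; {D, F}

Candidate keys of the original relation: {A, F}, {C}.
In {A, B, C, D, E, F}, {D} is not a superkey ({D}⁺ restricted to this set is {B, D, E}), so split on D → B, E into {B, D, E} and {A, C, D, F}.
{B, D, E}: every determinant is a superkey — BCNF.
In {A, C, D, F}, {F} is not a superkey ({F}⁺ restricted to this set is {D, F}), so split on F → D into {D, F} and {A, C, F}.
{D, F}: every determinant is a superkey — BCNF.
{A, C, F}: every determinant is a superkey — BCNF.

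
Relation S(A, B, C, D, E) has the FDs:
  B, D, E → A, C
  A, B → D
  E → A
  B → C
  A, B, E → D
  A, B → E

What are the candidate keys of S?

{A, B}, {B, E}

No FD produces {B}, so it must be in every candidate key.
{A, B}⁺ = {A, B, C, D, E} — all of the relation — so {A, B} is a candidate key.
{B, E}⁺ = {A, B, C, D, E} — all of the relation — so {B, E} is a candidate key.
Any other superkey properly contains one of these, so there are no further candidate keys.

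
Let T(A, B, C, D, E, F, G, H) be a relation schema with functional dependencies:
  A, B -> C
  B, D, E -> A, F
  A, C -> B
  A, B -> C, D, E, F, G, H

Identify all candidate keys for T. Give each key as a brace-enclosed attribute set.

{A, B}⁺ = {A, B, C, D, E, F, G, H}, which is every attribute, so {A, B} is a candidate key.
{A, C}⁺ = {A, B, C, D, E, F, G, H}, which is every attribute, so {A, C} is a candidate key.
{B, D, E}⁺ = {A, B, C, D, E, F, G, H}, which is every attribute, so {B, D, E} is a candidate key.
Any other superkey properly contains one of these, so there are no further candidate keys.

{A, B}, {A, C}, {B, D, E}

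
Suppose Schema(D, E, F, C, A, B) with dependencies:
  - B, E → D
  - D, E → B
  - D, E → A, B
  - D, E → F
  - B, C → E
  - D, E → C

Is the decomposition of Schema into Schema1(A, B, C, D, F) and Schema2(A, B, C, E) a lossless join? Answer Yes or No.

The shared attributes are {A, B, C} and {A, B, C}⁺ = {A, B, C, D, E, F}.
Schema1 is contained in that closure, so Schema1 ∩ Schema2 → Schema1 holds and the join is lossless.

Yes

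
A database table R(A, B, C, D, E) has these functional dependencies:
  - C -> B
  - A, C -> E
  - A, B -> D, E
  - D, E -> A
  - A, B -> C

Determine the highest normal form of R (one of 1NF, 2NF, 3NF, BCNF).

3NF

Candidate keys: {A, B}, {A, C}, {B, D, E}, {C, D, E}. Prime attributes: {A, B, C, D, E}.
For C -> B we have {C}⁺ = {B, C}; {C} is not a superkey, so BCNF fails.
Since {B} ⊆ prime attributes and every other non-superkey FD also has a prime right side, the schema is in 3NF.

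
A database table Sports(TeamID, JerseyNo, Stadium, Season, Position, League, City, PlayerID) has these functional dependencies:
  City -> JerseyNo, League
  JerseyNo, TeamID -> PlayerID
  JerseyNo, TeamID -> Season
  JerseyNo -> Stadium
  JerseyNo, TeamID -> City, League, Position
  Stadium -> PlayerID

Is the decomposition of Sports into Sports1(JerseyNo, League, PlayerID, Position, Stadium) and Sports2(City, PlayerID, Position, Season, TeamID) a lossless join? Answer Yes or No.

No

Common attributes: {PlayerID, Position}; their closure is {PlayerID, Position}.
The closure covers neither Sports1 nor Sports2 entirely; the join is not lossless.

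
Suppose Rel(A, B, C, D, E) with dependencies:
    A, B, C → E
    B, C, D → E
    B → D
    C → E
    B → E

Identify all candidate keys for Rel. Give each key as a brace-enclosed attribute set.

Attributes never on any right-hand side: {A, B, C} — every candidate key must contain all of them.
{A, B, C}⁺ = {A, B, C, D, E}, which is every attribute, so {A, B, C} is a candidate key.
Every other attribute set either contains this one or has a smaller closure.

{A, B, C}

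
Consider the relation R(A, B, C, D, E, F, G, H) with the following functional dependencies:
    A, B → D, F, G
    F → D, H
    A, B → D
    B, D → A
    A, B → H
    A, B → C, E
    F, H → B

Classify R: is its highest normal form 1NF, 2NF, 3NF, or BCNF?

BCNF

Candidate keys: {A, B}, {B, D}, {F}. Prime attributes: {A, B, D, F}.
The left-hand side of every FD is a superkey, so BCNF is satisfied.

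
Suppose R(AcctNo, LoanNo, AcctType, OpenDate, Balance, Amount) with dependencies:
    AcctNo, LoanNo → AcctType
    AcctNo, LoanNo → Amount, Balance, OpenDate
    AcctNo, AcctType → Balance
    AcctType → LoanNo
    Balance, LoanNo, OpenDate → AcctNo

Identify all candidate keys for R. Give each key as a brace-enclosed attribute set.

{AcctNo, AcctType}⁺ = {AcctNo, AcctType, Amount, Balance, LoanNo, OpenDate}, which is every attribute, so {AcctNo, AcctType} is a candidate key.
{AcctNo, LoanNo}⁺ = {AcctNo, AcctType, Amount, Balance, LoanNo, OpenDate}, which is every attribute, so {AcctNo, LoanNo} is a candidate key.
{AcctType, Balance, OpenDate}⁺ = {AcctNo, AcctType, Amount, Balance, LoanNo, OpenDate}, which is every attribute, so {AcctType, Balance, OpenDate} is a candidate key.
{Balance, LoanNo, OpenDate}⁺ = {AcctNo, AcctType, Amount, Balance, LoanNo, OpenDate}, which is every attribute, so {Balance, LoanNo, OpenDate} is a candidate key.
No proper subset of any of these is a key, and no other minimal superkey exists.

{AcctNo, AcctType}, {AcctNo, LoanNo}, {AcctType, Balance, OpenDate}, {Balance, LoanNo, OpenDate}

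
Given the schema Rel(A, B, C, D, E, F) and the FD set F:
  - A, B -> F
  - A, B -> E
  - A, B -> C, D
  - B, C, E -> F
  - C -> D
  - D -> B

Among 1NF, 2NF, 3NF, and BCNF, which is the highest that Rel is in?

2NF

Candidate keys: {A, B}, {A, C}, {A, D}. Prime attributes: {A, B, C, D}.
B, C, E -> F: {B, C, E}⁺ = {B, C, D, E, F}, which is not all of the attributes, so the left side is not a superkey — BCNF is violated.
B, C, E -> F has non-prime {F} on the right and a non-superkey on the left, so 3NF fails.
No non-prime attribute depends on a proper subset of any candidate key, so 2NF holds.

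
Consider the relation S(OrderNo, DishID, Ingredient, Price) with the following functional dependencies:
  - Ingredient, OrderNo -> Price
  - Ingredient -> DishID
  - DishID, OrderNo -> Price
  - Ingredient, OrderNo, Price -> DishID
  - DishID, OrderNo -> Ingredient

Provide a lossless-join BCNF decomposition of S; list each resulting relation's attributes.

{DishID, Ingredient}; {Ingredient, OrderNo, Price}

Candidate keys of the original relation: {DishID, OrderNo}, {Ingredient, OrderNo}.
In {DishID, Ingredient, OrderNo, Price}, {Ingredient} is not a superkey ({Ingredient}⁺ restricted to this set is {DishID, Ingredient}), so split on Ingredient -> DishID into {DishID, Ingredient} and {Ingredient, OrderNo, Price}.
{DishID, Ingredient} is in BCNF.
{Ingredient, OrderNo, Price} is in BCNF.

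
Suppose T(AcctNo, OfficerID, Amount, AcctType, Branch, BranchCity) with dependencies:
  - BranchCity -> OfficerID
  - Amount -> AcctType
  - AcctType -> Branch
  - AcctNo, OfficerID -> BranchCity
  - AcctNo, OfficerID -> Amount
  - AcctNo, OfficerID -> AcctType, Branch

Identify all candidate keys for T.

{AcctNo, BranchCity}, {AcctNo, OfficerID}

{AcctNo} never appears on the right of any FD, so every key must include it.
{AcctNo, BranchCity} is a candidate key since {AcctNo, BranchCity}⁺ = {AcctNo, AcctType, Amount, Branch, BranchCity, OfficerID} covers every attribute.
{AcctNo, OfficerID} is a candidate key since {AcctNo, OfficerID}⁺ = {AcctNo, AcctType, Amount, Branch, BranchCity, OfficerID} covers every attribute.
Any other superkey properly contains one of these, so there are no further candidate keys.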